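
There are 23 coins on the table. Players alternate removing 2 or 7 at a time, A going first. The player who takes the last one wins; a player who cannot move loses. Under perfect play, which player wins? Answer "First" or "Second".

Second

Mark each pile size as W (mover wins) or L (mover loses):
i:   0  1  2  3  4  5  6  7  8  9 10 11 12 13 14 15 16 17 18 19 20 21 22 23
     L  L  W  W  L  L  W  W  W  L  L  W  W  L  L  W  W  W  L  L  W  W  L  L
Position 23 is L, so the second player wins.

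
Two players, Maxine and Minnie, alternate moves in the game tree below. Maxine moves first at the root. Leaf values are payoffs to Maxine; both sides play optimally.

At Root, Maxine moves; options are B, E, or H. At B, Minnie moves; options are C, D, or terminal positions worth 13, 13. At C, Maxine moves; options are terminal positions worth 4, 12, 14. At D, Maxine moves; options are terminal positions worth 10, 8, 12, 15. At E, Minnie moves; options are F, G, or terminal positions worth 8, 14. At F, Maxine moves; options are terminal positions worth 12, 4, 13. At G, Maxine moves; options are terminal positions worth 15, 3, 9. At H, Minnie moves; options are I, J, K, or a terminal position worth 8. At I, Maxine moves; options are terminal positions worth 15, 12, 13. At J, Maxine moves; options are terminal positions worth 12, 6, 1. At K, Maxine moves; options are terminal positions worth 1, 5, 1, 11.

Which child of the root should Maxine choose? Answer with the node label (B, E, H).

B

C (Maxine): max(4, 12, 14) = 14
D (Maxine): max(10, 8, 12, 15) = 15
B (Minnie): min(14, 15, 13, 13) = 13
F (Maxine): max(12, 4, 13) = 13
G (Maxine): max(15, 3, 9) = 15
E (Minnie): min(13, 15, 8, 14) = 8
I (Maxine): max(15, 12, 13) = 15
J (Maxine): max(12, 6, 1) = 12
K (Maxine): max(1, 5, 1, 11) = 11
H (Minnie): min(15, 12, 11, 8) = 8
Root (Maxine): max(13, 8, 8) = 13
Maxine picks the child with the highest value: B (value 13).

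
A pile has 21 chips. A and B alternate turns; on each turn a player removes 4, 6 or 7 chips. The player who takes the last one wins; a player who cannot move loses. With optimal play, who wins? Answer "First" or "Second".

First

i:   0  1  2  3  4  5  6  7  8  9 10 11 12 13 14 15 16 17 18 19 20 21
     L  L  L  L  W  W  W  W  W  W  W  L  L  L  L  W  W  W  W  W  W  W
Position 21 is W, so the first player wins.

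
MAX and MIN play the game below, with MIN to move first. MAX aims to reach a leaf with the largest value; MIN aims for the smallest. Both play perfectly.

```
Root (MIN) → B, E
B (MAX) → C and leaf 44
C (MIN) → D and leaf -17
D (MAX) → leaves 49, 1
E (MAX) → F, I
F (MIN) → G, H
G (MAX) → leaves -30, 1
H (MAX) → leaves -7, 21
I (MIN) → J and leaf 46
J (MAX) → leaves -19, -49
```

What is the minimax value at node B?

D: max(49, 1) = 49
C: min(49, -17) = -17
B: max(-17, 44) = 44

44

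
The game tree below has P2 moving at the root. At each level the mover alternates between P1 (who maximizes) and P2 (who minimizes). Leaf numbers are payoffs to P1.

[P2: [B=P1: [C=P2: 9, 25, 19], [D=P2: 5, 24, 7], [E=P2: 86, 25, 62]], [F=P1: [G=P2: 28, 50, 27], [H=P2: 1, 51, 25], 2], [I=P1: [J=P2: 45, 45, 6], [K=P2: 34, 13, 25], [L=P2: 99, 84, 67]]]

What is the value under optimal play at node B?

25

C: min(9, 25, 19) = 9
D: min(5, 24, 7) = 5
E: min(86, 25, 62) = 25
B: max(9, 5, 25) = 25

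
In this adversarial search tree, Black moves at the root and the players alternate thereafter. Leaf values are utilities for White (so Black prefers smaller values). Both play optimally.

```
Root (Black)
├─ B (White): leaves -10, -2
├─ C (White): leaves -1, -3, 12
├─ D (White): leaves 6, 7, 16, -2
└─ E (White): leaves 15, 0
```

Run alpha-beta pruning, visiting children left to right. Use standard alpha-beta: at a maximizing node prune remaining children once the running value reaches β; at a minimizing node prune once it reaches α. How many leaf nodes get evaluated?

B [α=-∞,β=+∞]: v=-2
C [α=-∞,β=-2]: v=-1 after child 1 ≥ β → β-cutoff, skip 2
D [α=-∞,β=-2]: v=6 after child 1 ≥ β → β-cutoff, skip 3
E [α=-∞,β=-2]: v=15 after child 1 ≥ β → β-cutoff, skip 1
Root [α=-∞,β=+∞]: v=-2
Leaves evaluated: 5 of 11.

5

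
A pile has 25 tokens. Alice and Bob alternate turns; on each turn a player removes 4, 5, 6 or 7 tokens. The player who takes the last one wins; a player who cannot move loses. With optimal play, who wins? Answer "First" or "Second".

Mark each pile size as W (mover wins) or L (mover loses):
i:   0  1  2  3  4  5  6  7  8  9 10 11 12 13 14 15 16 17 18 19 20 21 22 23 24 25
     L  L  L  L  W  W  W  W  W  W  W  L  L  L  L  W  W  W  W  W  W  W  L  L  L  L
Position 25 is L, so the second player wins.

Second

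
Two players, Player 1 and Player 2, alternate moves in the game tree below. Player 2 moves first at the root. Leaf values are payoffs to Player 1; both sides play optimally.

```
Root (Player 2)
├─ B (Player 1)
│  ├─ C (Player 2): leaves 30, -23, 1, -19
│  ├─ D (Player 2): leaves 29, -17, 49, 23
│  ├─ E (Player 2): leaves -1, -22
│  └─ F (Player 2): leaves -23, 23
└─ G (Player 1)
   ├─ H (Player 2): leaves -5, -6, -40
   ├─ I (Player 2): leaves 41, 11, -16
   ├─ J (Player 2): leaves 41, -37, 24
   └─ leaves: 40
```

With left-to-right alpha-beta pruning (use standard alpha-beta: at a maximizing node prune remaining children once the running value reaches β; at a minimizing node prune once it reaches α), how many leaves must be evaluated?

17

C [α=-∞,β=+∞]: v=-23
D [α=-23,β=+∞]: v=-17
E [α=-17,β=+∞]: v=-22
F [α=-17,β=+∞]: v=-23 after child 1 ≤ α → α-cutoff, skip 1
B [α=-∞,β=+∞]: v=-17
H [α=-∞,β=-17]: v=-40
I [α=-40,β=-17]: v=-16
G [α=-∞,β=-17]: v=-16 after child 2 ≥ β → β-cutoff, skip 2
Root [α=-∞,β=+∞]: v=-17
Leaves evaluated: 17 of 22.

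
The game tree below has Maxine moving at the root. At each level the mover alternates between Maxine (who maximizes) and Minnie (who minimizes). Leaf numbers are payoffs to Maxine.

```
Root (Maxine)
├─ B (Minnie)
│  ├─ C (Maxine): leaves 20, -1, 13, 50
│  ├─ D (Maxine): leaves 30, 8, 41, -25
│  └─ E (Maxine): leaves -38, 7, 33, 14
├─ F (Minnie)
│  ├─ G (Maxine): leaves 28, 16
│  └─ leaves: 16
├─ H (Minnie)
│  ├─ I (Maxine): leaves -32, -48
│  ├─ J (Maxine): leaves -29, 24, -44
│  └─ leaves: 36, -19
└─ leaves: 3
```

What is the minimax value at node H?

-32

I: max(-32, -48) = -32
J: max(-29, 24, -44) = 24
H: min(-32, 24, 36, -19) = -32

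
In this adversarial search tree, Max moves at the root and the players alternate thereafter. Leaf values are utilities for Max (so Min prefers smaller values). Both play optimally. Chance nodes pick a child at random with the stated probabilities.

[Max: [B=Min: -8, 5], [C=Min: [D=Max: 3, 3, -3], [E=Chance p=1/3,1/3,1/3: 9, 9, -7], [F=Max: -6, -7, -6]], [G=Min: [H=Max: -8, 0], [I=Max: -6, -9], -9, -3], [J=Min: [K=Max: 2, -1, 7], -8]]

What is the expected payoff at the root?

-6

B (Min): min(-8, 5) = -8
D (Max): max(3, 3, -3) = 3
E (Chance): 1/3·9 + 1/3·9 + 1/3·-7 = 3.67
F (Max): max(-6, -7, -6) = -6
C (Min): min(3, 3.67, -6) = -6
H (Max): max(-8, 0) = 0
I (Max): max(-6, -9) = -6
G (Min): min(0, -6, -9, -3) = -9
K (Max): max(2, -1, 7) = 7
J (Min): min(7, -8) = -8
Root (Max): max(-8, -6, -9, -8) = -6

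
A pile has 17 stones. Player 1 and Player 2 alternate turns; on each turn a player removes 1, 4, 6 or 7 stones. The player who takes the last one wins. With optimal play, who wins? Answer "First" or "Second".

W/L table (W = player to move can force a win):
i:   0  1  2  3  4  5  6  7  8  9 10 11 12 13 14 15 16 17
     L  W  L  W  W  L  W  W  W  W  L  W  W  L  W  L  W  W
Position 17 is W, so the first player wins.

First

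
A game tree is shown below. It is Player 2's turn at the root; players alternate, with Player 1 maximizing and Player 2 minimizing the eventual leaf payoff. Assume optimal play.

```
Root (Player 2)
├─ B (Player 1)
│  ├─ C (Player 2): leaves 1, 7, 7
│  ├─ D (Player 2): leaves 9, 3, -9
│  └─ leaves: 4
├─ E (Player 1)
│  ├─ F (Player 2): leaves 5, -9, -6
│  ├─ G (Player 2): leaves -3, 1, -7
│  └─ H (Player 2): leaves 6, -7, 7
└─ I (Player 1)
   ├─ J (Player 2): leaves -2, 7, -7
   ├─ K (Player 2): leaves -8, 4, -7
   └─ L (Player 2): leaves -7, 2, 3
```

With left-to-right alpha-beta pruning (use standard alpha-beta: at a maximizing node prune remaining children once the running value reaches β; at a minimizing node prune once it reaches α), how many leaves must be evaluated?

18

C [α=-∞,β=+∞]: v=1
D [α=1,β=+∞]: v=-9
B [α=-∞,β=+∞]: v=4
F [α=-∞,β=4]: v=-9
G [α=-9,β=4]: v=-7
H [α=-7,β=4]: v=-7 after child 2 ≤ α → α-cutoff, skip 1
E [α=-∞,β=4]: v=-7
J [α=-∞,β=-7]: v=-7
I [α=-∞,β=-7]: v=-7 after child 1 ≥ β → β-cutoff, skip 2
Root [α=-∞,β=+∞]: v=-7
Leaves evaluated: 18 of 25.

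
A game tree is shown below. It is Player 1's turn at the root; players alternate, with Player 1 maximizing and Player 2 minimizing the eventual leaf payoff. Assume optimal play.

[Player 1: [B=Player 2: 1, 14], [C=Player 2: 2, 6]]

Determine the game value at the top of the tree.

2

B (Player 2): min(1, 14) = 1
C (Player 2): min(2, 6) = 2
Root (Player 1): max(1, 2) = 2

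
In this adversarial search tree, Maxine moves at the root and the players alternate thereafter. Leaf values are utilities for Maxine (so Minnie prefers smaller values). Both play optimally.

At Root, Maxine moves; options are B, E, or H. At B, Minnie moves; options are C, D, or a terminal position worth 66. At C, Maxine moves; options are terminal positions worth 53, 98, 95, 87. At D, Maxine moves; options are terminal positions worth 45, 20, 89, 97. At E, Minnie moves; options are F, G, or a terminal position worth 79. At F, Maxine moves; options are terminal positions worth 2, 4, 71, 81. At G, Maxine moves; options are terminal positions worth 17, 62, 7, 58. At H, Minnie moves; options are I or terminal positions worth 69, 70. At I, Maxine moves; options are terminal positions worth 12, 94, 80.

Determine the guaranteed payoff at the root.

C (Maxine): max(53, 98, 95, 87) = 98
D (Maxine): max(45, 20, 89, 97) = 97
B (Minnie): min(98, 97, 66) = 66
F (Maxine): max(2, 4, 71, 81) = 81
G (Maxine): max(17, 62, 7, 58) = 62
E (Minnie): min(81, 62, 79) = 62
I (Maxine): max(12, 94, 80) = 94
H (Minnie): min(94, 69, 70) = 69
Root (Maxine): max(66, 62, 69) = 69

69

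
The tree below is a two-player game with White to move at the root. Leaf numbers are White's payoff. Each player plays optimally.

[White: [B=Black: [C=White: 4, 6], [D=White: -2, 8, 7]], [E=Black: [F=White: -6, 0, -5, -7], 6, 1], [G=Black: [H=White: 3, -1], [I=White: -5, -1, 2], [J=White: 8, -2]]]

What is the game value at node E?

0

F: max(-6, 0, -5, -7) = 0
E: min(0, 6, 1) = 0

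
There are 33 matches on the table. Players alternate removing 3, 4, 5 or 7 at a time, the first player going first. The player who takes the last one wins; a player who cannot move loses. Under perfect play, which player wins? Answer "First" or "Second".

First

Mark each pile size as W (mover wins) or L (mover loses):
i:   0  1  2  3  4  5  6  7  8  9 10 11 12 13 14 15 16 17 18 19 20 21 22 23 24 25 26 27 28 29 30 31 32 33
     L  L  L  W  W  W  W  W  W  W  L  L  L  W  W  W  W  W  W  W  L  L  L  W  W  W  W  W  W  W  L  L  L  W
Position 33 is W, so the first player wins.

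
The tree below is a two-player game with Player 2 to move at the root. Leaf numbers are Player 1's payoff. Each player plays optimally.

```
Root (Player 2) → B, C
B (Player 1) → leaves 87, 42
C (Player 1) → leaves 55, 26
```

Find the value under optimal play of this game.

55

B (Player 1): max(87, 42) = 87
C (Player 1): max(55, 26) = 55
Root (Player 2): min(87, 55) = 55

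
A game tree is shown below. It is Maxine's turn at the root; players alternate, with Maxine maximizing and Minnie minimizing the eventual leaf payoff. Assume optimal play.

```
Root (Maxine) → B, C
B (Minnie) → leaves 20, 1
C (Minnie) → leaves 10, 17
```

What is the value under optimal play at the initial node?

10

B (Minnie): min(20, 1) = 1
C (Minnie): min(10, 17) = 10
Root (Maxine): max(1, 10) = 10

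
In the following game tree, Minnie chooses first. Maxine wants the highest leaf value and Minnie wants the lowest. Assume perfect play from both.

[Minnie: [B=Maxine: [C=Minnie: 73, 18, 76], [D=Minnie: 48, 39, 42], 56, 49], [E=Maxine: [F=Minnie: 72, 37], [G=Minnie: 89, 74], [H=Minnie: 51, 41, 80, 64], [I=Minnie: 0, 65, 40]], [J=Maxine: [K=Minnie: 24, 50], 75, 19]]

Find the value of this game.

C (Minnie): min(73, 18, 76) = 18
D (Minnie): min(48, 39, 42) = 39
B (Maxine): max(18, 39, 56, 49) = 56
F (Minnie): min(72, 37) = 37
G (Minnie): min(89, 74) = 74
H (Minnie): min(51, 41, 80, 64) = 41
I (Minnie): min(0, 65, 40) = 0
E (Maxine): max(37, 74, 41, 0) = 74
K (Minnie): min(24, 50) = 24
J (Maxine): max(24, 75, 19) = 75
Root (Minnie): min(56, 74, 75) = 56

56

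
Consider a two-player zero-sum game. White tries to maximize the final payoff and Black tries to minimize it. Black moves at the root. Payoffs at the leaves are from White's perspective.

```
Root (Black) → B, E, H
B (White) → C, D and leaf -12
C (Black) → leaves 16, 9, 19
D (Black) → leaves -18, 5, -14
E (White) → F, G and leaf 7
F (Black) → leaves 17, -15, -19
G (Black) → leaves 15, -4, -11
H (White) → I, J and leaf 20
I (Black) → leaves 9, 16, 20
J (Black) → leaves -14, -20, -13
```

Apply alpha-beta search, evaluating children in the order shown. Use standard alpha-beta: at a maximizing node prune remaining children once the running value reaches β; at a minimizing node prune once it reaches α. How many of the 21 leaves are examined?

15

C [α=-∞,β=+∞]: v=9
D [α=9,β=+∞]: v=-18 after child 1 ≤ α → α-cutoff, skip 2
B [α=-∞,β=+∞]: v=9
F [α=-∞,β=9]: v=-19
G [α=-19,β=9]: v=-11
E [α=-∞,β=9]: v=7
I [α=-∞,β=7]: v=9
H [α=-∞,β=7]: v=9 after child 1 ≥ β → β-cutoff, skip 2
Root [α=-∞,β=+∞]: v=7
Leaves evaluated: 15 of 21.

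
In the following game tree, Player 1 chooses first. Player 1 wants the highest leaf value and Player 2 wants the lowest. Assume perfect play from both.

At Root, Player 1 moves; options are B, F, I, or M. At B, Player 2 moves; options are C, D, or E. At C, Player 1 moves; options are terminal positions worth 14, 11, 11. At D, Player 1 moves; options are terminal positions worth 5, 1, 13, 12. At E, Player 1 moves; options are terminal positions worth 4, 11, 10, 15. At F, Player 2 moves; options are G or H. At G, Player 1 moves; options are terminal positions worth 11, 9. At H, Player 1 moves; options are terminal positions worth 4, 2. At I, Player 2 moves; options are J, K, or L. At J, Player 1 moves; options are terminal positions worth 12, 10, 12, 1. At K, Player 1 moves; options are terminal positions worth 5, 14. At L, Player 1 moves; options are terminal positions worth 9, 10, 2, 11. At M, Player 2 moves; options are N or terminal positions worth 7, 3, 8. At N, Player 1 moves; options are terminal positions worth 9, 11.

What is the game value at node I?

J: max(12, 10, 12, 1) = 12
K: max(5, 14) = 14
L: max(9, 10, 2, 11) = 11
I: min(12, 14, 11) = 11

11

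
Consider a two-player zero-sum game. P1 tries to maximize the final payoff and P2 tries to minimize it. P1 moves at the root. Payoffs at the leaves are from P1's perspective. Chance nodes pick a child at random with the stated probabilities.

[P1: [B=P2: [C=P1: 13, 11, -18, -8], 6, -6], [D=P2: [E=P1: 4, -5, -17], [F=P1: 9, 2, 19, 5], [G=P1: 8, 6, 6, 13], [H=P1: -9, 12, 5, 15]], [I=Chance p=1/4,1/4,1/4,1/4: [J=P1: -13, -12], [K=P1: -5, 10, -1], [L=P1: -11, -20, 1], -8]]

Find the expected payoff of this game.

C (P1): max(13, 11, -18, -8) = 13
B (P2): min(13, 6, -6) = -6
E (P1): max(4, -5, -17) = 4
F (P1): max(9, 2, 19, 5) = 19
G (P1): max(8, 6, 6, 13) = 13
H (P1): max(-9, 12, 5, 15) = 15
D (P2): min(4, 19, 13, 15) = 4
J (P1): max(-13, -12) = -12
K (P1): max(-5, 10, -1) = 10
L (P1): max(-11, -20, 1) = 1
I (Chance): 1/4·-12 + 1/4·10 + 1/4·1 + 1/4·-8 = -2.25
Root (P1): max(-6, 4, -2.25) = 4

4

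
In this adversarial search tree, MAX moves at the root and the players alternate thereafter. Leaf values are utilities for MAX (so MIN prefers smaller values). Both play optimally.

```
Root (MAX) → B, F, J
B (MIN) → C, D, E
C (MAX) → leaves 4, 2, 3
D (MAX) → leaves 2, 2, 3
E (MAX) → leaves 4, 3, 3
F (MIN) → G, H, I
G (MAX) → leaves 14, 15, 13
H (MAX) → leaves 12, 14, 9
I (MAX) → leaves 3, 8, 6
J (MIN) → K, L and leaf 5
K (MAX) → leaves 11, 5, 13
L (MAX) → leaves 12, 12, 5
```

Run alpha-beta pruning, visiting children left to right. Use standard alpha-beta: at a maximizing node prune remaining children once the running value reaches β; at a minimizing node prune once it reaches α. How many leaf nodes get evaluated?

C [α=-∞,β=+∞]: v=4
D [α=-∞,β=4]: v=3
E [α=-∞,β=3]: v=4 after child 1 ≥ β → β-cutoff, skip 2
B [α=-∞,β=+∞]: v=3
G [α=3,β=+∞]: v=15
H [α=3,β=15]: v=14
I [α=3,β=14]: v=8
F [α=3,β=+∞]: v=8
K [α=8,β=+∞]: v=13
L [α=8,β=13]: v=12
J [α=8,β=+∞]: v=5
Root [α=-∞,β=+∞]: v=8
Leaves evaluated: 23 of 25.

23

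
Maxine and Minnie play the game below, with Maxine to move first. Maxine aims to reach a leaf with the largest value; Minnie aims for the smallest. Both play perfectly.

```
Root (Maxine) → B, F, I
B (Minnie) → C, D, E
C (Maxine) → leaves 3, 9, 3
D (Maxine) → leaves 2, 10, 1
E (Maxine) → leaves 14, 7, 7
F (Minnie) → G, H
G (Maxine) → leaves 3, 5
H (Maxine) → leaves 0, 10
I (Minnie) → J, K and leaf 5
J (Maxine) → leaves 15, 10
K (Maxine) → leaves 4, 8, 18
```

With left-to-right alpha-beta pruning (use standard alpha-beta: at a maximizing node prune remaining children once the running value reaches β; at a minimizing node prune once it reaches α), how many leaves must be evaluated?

C [α=-∞,β=+∞]: v=9
D [α=-∞,β=9]: v=10 after child 2 ≥ β → β-cutoff, skip 1
E [α=-∞,β=9]: v=14 after child 1 ≥ β → β-cutoff, skip 2
B [α=-∞,β=+∞]: v=9
G [α=9,β=+∞]: v=5
F [α=9,β=+∞]: v=5 after child 1 ≤ α → α-cutoff, skip 1
J [α=9,β=+∞]: v=15
K [α=9,β=15]: v=18
I [α=9,β=+∞]: v=5
Root [α=-∞,β=+∞]: v=9
Leaves evaluated: 14 of 19.

14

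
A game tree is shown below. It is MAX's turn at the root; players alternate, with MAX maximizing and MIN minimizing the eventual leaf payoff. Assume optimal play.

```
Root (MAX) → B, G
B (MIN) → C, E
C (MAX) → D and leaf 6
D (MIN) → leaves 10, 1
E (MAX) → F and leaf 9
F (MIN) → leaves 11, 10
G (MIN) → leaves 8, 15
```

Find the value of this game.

D (MIN): min(10, 1) = 1
C (MAX): max(1, 6) = 6
F (MIN): min(11, 10) = 10
E (MAX): max(10, 9) = 10
B (MIN): min(6, 10) = 6
G (MIN): min(8, 15) = 8
Root (MAX): max(6, 8) = 8

8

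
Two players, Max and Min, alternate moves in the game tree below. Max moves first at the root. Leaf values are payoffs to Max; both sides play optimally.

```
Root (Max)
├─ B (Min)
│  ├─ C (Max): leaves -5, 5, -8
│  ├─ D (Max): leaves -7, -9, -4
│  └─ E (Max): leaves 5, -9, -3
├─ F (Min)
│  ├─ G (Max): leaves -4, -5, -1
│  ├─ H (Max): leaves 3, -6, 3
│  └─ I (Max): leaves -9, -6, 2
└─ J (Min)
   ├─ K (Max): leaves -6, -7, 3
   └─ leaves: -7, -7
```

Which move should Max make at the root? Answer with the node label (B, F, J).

F

C (Max): max(-5, 5, -8) = 5
D (Max): max(-7, -9, -4) = -4
E (Max): max(5, -9, -3) = 5
B (Min): min(5, -4, 5) = -4
G (Max): max(-4, -5, -1) = -1
H (Max): max(3, -6, 3) = 3
I (Max): max(-9, -6, 2) = 2
F (Min): min(-1, 3, 2) = -1
K (Max): max(-6, -7, 3) = 3
J (Min): min(3, -7, -7) = -7
Root (Max): max(-4, -1, -7) = -1
Max picks the child with the highest value: F (value -1).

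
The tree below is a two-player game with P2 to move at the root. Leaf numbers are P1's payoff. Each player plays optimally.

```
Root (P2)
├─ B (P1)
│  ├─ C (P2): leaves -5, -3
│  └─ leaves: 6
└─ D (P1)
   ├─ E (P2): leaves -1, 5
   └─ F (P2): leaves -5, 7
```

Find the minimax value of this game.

C (P2): min(-5, -3) = -5
B (P1): max(-5, 6) = 6
E (P2): min(-1, 5) = -1
F (P2): min(-5, 7) = -5
D (P1): max(-1, -5) = -1
Root (P2): min(6, -1) = -1

-1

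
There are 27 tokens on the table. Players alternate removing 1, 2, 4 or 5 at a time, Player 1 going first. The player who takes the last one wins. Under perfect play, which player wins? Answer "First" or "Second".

i:   0  1  2  3  4  5  6  7  8  9 10 11 12 13 14 15 16 17 18 19 20 21 22 23 24 25 26 27
     L  W  W  L  W  W  L  W  W  L  W  W  L  W  W  L  W  W  L  W  W  L  W  W  L  W  W  L
Position 27 is L, so the second player wins.

Second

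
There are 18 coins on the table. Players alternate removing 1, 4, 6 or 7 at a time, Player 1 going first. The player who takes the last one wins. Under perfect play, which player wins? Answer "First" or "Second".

Mark each pile size as W (mover wins) or L (mover loses):
i:   0  1  2  3  4  5  6  7  8  9 10 11 12 13 14 15 16 17 18
     L  W  L  W  W  L  W  W  W  W  L  W  W  L  W  L  W  W  L
Position 18 is L, so the second player wins.

Second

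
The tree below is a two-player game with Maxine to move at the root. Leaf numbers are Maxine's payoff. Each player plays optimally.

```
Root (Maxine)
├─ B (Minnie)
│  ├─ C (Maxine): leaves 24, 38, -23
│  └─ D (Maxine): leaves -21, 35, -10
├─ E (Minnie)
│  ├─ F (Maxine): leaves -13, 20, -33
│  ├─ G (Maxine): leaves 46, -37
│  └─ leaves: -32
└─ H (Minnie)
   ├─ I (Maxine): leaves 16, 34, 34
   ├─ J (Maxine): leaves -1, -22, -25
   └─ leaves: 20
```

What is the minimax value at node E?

F: max(-13, 20, -33) = 20
G: max(46, -37) = 46
E: min(20, 46, -32) = -32

-32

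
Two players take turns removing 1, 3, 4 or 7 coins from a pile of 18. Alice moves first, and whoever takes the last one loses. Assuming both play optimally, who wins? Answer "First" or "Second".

Mark each pile size as W (mover wins) or L (mover loses):
i:   0  1  2  3  4  5  6  7  8  9 10 11 12 13 14 15 16 17 18
     W  L  W  L  W  W  W  W  W  L  W  L  W  W  W  W  W  L  W
Position 18 is W, so the first player wins.

First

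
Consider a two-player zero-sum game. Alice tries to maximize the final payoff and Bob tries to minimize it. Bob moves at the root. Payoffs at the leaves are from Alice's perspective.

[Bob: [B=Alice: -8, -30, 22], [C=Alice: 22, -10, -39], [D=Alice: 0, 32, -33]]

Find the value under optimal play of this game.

22

B (Alice): max(-8, -30, 22) = 22
C (Alice): max(22, -10, -39) = 22
D (Alice): max(0, 32, -33) = 32
Root (Bob): min(22, 22, 32) = 22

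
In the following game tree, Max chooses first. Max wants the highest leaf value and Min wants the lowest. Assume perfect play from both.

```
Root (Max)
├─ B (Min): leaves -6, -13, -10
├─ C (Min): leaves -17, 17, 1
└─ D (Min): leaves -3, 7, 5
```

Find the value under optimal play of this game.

B (Min): min(-6, -13, -10) = -13
C (Min): min(-17, 17, 1) = -17
D (Min): min(-3, 7, 5) = -3
Root (Max): max(-13, -17, -3) = -3

-3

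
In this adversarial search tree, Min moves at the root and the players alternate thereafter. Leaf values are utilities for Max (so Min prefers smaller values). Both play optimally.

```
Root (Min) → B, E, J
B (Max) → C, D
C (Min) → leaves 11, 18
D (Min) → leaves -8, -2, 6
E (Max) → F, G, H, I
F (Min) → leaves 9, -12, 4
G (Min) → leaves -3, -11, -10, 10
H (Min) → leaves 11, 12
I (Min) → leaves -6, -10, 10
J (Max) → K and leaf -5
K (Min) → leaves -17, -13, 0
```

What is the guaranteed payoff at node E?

F: min(9, -12, 4) = -12
G: min(-3, -11, -10, 10) = -11
H: min(11, 12) = 11
I: min(-6, -10, 10) = -10
E: max(-12, -11, 11, -10) = 11

11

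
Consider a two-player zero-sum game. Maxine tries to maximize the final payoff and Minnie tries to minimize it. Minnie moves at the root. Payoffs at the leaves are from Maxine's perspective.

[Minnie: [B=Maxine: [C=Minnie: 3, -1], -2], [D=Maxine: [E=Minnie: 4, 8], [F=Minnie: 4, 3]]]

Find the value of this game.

C (Minnie): min(3, -1) = -1
B (Maxine): max(-1, -2) = -1
E (Minnie): min(4, 8) = 4
F (Minnie): min(4, 3) = 3
D (Maxine): max(4, 3) = 4
Root (Minnie): min(-1, 4) = -1

-1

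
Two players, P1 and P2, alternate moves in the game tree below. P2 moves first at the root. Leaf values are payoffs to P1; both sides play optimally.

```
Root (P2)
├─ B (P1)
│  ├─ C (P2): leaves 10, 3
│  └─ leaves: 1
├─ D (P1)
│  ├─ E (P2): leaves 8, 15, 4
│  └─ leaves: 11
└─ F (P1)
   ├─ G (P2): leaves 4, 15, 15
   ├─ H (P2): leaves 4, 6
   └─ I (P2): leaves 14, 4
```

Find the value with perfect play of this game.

3

C (P2): min(10, 3) = 3
B (P1): max(3, 1) = 3
E (P2): min(8, 15, 4) = 4
D (P1): max(4, 11) = 11
G (P2): min(4, 15, 15) = 4
H (P2): min(4, 6) = 4
I (P2): min(14, 4) = 4
F (P1): max(4, 4, 4) = 4
Root (P2): min(3, 11, 4) = 3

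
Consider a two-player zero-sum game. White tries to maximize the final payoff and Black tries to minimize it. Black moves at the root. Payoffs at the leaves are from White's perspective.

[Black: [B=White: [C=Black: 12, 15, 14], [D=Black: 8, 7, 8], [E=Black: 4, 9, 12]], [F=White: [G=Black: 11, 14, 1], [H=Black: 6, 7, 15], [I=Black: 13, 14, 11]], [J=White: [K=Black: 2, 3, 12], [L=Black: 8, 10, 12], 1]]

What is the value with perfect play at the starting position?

C (Black): min(12, 15, 14) = 12
D (Black): min(8, 7, 8) = 7
E (Black): min(4, 9, 12) = 4
B (White): max(12, 7, 4) = 12
G (Black): min(11, 14, 1) = 1
H (Black): min(6, 7, 15) = 6
I (Black): min(13, 14, 11) = 11
F (White): max(1, 6, 11) = 11
K (Black): min(2, 3, 12) = 2
L (Black): min(8, 10, 12) = 8
J (White): max(2, 8, 1) = 8
Root (Black): min(12, 11, 8) = 8

8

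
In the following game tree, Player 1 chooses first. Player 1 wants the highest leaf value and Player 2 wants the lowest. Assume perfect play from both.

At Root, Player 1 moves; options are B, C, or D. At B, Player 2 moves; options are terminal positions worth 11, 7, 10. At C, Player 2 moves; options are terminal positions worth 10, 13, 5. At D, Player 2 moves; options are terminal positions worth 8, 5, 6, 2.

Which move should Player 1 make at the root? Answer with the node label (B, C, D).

B (Player 2): min(11, 7, 10) = 7
C (Player 2): min(10, 13, 5) = 5
D (Player 2): min(8, 5, 6, 2) = 2
Root (Player 1): max(7, 5, 2) = 7
Player 1 picks the child with the highest value: B (value 7).

B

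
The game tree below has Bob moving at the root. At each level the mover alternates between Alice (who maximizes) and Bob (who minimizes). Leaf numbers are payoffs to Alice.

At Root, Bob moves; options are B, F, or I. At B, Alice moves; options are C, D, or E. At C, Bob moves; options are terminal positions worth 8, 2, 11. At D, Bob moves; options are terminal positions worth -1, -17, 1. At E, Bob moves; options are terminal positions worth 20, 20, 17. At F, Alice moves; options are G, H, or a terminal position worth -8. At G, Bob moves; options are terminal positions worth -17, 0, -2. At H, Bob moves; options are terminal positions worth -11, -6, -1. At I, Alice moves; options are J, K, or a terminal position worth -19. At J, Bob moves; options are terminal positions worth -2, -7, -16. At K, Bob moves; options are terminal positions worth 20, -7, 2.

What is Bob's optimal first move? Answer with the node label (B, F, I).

F

C (Bob): min(8, 2, 11) = 2
D (Bob): min(-1, -17, 1) = -17
E (Bob): min(20, 20, 17) = 17
B (Alice): max(2, -17, 17) = 17
G (Bob): min(-17, 0, -2) = -17
H (Bob): min(-11, -6, -1) = -11
F (Alice): max(-17, -11, -8) = -8
J (Bob): min(-2, -7, -16) = -16
K (Bob): min(20, -7, 2) = -7
I (Alice): max(-16, -7, -19) = -7
Root (Bob): min(17, -8, -7) = -8
Bob picks the child with the lowest value: F (value -8).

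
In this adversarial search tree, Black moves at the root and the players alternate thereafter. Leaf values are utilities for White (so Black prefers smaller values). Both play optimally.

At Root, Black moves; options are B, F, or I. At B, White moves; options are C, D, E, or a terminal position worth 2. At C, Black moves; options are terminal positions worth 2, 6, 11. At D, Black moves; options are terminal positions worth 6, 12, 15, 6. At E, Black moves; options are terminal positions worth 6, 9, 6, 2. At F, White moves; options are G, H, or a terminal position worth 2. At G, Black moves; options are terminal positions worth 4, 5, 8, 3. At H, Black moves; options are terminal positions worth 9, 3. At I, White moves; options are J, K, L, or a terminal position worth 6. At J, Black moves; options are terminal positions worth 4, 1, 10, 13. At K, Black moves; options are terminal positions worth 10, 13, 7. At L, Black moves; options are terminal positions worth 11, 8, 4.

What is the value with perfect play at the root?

C (Black): min(2, 6, 11) = 2
D (Black): min(6, 12, 15, 6) = 6
E (Black): min(6, 9, 6, 2) = 2
B (White): max(2, 6, 2, 2) = 6
G (Black): min(4, 5, 8, 3) = 3
H (Black): min(9, 3) = 3
F (White): max(3, 3, 2) = 3
J (Black): min(4, 1, 10, 13) = 1
K (Black): min(10, 13, 7) = 7
L (Black): min(11, 8, 4) = 4
I (White): max(1, 7, 4, 6) = 7
Root (Black): min(6, 3, 7) = 3

3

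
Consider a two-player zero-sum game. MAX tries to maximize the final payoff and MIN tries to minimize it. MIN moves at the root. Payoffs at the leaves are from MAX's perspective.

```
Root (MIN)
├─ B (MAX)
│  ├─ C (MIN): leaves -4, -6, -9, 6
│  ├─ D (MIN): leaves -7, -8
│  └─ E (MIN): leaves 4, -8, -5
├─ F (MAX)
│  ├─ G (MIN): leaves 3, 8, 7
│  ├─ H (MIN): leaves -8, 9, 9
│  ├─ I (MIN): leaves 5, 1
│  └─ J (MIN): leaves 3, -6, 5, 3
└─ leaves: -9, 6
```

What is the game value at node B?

C: min(-4, -6, -9, 6) = -9
D: min(-7, -8) = -8
E: min(4, -8, -5) = -8
B: max(-9, -8, -8) = -8

-8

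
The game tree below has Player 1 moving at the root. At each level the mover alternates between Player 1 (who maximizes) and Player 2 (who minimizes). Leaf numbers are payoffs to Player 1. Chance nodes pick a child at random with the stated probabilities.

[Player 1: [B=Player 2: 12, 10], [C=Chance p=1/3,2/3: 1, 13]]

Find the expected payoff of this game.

B (Player 2): min(12, 10) = 10
C (Chance): 1/3·1 + 2/3·13 = 9
Root (Player 1): max(10, 9) = 10

10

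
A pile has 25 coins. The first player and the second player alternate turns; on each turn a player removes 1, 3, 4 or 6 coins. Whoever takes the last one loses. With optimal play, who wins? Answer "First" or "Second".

First

Positions where the player to move wins (W) vs loses (L):
i:   0  1  2  3  4  5  6  7  8  9 10 11 12 13 14 15 16 17 18 19 20 21 22 23 24 25
     W  L  W  L  W  W  W  W  L  W  L  W  W  W  W  L  W  L  W  W  W  W  L  W  L  W
Position 25 is W, so the first player wins.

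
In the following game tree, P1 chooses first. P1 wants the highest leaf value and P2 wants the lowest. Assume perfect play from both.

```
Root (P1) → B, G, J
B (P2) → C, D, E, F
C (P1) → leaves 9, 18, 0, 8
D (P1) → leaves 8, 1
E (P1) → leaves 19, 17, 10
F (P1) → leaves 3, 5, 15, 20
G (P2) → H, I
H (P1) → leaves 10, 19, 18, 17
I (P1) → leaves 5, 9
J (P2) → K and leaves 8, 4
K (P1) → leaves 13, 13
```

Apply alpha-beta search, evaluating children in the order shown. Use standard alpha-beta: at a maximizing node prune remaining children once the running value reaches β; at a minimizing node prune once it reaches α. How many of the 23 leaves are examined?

C [α=-∞,β=+∞]: v=18
D [α=-∞,β=18]: v=8
E [α=-∞,β=8]: v=19 after child 1 ≥ β → β-cutoff, skip 2
F [α=-∞,β=8]: v=15 after child 3 ≥ β → β-cutoff, skip 1
B [α=-∞,β=+∞]: v=8
H [α=8,β=+∞]: v=19
I [α=8,β=19]: v=9
G [α=8,β=+∞]: v=9
K [α=9,β=+∞]: v=13
J [α=9,β=+∞]: v=8 after child 2 ≤ α → α-cutoff, skip 1
Root [α=-∞,β=+∞]: v=9
Leaves evaluated: 19 of 23.

19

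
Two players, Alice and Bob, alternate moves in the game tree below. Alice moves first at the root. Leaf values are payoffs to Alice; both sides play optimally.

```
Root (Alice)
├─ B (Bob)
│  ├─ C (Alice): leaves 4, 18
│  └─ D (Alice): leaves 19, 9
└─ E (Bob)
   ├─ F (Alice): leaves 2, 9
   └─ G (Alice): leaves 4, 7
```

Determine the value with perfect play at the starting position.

18

C (Alice): max(4, 18) = 18
D (Alice): max(19, 9) = 19
B (Bob): min(18, 19) = 18
F (Alice): max(2, 9) = 9
G (Alice): max(4, 7) = 7
E (Bob): min(9, 7) = 7
Root (Alice): max(18, 7) = 18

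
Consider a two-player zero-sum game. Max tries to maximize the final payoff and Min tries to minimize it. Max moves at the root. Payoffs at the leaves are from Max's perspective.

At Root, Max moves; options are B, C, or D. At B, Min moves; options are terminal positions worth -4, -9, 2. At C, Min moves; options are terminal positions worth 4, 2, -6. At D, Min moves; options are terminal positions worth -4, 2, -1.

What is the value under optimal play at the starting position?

-4

B (Min): min(-4, -9, 2) = -9
C (Min): min(4, 2, -6) = -6
D (Min): min(-4, 2, -1) = -4
Root (Max): max(-9, -6, -4) = -4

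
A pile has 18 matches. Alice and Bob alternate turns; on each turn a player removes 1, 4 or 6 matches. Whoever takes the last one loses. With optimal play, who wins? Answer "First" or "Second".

Second

Mark each pile size as W (mover wins) or L (mover loses):
i:   0  1  2  3  4  5  6  7  8  9 10 11 12 13 14 15 16 17 18
     W  L  W  L  W  W  L  W  L  W  W  L  W  L  W  W  L  W  L
Position 18 is L, so the second player wins.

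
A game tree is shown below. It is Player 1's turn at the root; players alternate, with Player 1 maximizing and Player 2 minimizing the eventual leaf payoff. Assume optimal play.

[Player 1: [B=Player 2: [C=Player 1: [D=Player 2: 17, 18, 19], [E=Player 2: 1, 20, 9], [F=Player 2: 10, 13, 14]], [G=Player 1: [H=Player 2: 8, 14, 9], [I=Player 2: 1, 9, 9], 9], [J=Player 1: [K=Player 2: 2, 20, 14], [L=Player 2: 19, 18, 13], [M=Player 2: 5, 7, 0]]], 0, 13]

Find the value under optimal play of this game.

13

D (Player 2): min(17, 18, 19) = 17
E (Player 2): min(1, 20, 9) = 1
F (Player 2): min(10, 13, 14) = 10
C (Player 1): max(17, 1, 10) = 17
H (Player 2): min(8, 14, 9) = 8
I (Player 2): min(1, 9, 9) = 1
G (Player 1): max(8, 1, 9) = 9
K (Player 2): min(2, 20, 14) = 2
L (Player 2): min(19, 18, 13) = 13
M (Player 2): min(5, 7, 0) = 0
J (Player 1): max(2, 13, 0) = 13
B (Player 2): min(17, 9, 13) = 9
Root (Player 1): max(9, 0, 13) = 13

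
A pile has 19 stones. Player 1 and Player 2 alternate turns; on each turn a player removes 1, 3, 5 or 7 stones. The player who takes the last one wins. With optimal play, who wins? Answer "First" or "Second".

First

Positions where the player to move wins (W) vs loses (L):
i:   0  1  2  3  4  5  6  7  8  9 10 11 12 13 14 15 16 17 18 19
     L  W  L  W  L  W  L  W  L  W  L  W  L  W  L  W  L  W  L  W
Position 19 is W, so the first player wins.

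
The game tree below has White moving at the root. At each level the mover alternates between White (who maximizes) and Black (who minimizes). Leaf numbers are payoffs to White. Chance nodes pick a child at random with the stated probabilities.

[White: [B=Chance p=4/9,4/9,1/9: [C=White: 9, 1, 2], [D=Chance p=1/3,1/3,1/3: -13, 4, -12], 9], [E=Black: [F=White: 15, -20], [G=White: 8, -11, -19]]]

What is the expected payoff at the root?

C (White): max(9, 1, 2) = 9
D (Chance): 1/3·-13 + 1/3·4 + 1/3·-12 = -7
B (Chance): 4/9·9 + 4/9·-7 + 1/9·9 = 1.89
F (White): max(15, -20) = 15
G (White): max(8, -11, -19) = 8
E (Black): min(15, 8) = 8
Root (White): max(1.89, 8) = 8

8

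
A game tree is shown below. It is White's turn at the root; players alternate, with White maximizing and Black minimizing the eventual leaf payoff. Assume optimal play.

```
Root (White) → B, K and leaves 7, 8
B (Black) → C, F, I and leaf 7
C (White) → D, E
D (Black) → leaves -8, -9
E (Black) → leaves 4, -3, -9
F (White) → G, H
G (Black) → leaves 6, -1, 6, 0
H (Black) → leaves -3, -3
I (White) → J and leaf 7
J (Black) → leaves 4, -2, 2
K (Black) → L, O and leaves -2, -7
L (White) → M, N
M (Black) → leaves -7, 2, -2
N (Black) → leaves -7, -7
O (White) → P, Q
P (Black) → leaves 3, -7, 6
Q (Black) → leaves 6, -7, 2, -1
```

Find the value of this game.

D (Black): min(-8, -9) = -9
E (Black): min(4, -3, -9) = -9
C (White): max(-9, -9) = -9
G (Black): min(6, -1, 6, 0) = -1
H (Black): min(-3, -3) = -3
F (White): max(-1, -3) = -1
J (Black): min(4, -2, 2) = -2
I (White): max(-2, 7) = 7
B (Black): min(-9, -1, 7, 7) = -9
M (Black): min(-7, 2, -2) = -7
N (Black): min(-7, -7) = -7
L (White): max(-7, -7) = -7
P (Black): min(3, -7, 6) = -7
Q (Black): min(6, -7, 2, -1) = -7
O (White): max(-7, -7) = -7
K (Black): min(-7, -7, -2, -7) = -7
Root (White): max(-9, -7, 7, 8) = 8

8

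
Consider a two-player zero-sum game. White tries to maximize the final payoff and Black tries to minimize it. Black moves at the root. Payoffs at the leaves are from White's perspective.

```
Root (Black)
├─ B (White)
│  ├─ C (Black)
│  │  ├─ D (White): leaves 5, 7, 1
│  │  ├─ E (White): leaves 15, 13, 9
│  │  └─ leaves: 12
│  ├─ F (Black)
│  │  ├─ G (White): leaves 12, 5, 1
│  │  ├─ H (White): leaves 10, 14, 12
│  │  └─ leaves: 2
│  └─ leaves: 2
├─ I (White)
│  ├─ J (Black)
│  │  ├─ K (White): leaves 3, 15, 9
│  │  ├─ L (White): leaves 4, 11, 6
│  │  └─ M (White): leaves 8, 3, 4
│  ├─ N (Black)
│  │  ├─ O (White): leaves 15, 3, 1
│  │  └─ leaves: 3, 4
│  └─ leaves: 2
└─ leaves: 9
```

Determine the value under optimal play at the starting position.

7

D (White): max(5, 7, 1) = 7
E (White): max(15, 13, 9) = 15
C (Black): min(7, 15, 12) = 7
G (White): max(12, 5, 1) = 12
H (White): max(10, 14, 12) = 14
F (Black): min(12, 14, 2) = 2
B (White): max(7, 2, 2) = 7
K (White): max(3, 15, 9) = 15
L (White): max(4, 11, 6) = 11
M (White): max(8, 3, 4) = 8
J (Black): min(15, 11, 8) = 8
O (White): max(15, 3, 1) = 15
N (Black): min(15, 3, 4) = 3
I (White): max(8, 3, 2) = 8
Root (Black): min(7, 8, 9) = 7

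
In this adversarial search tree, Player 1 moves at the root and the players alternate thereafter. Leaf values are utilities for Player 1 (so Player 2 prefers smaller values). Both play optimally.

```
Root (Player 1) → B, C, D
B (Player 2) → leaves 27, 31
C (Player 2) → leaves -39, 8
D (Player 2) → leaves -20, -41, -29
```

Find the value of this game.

27

B (Player 2): min(27, 31) = 27
C (Player 2): min(-39, 8) = -39
D (Player 2): min(-20, -41, -29) = -41
Root (Player 1): max(27, -39, -41) = 27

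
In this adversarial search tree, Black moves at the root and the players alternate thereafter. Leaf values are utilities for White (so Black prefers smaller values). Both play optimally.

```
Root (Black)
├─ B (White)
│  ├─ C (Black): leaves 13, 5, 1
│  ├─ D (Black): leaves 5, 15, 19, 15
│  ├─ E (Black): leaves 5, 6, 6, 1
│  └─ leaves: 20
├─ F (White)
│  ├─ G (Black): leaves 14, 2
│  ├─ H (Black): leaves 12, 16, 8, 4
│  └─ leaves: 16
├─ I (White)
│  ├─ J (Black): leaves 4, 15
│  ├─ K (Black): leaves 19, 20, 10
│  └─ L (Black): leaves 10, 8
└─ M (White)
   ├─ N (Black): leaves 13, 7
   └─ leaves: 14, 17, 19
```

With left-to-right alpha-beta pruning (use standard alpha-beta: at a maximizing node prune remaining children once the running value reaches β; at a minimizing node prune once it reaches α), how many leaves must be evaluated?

C [α=-∞,β=+∞]: v=1
D [α=1,β=+∞]: v=5
E [α=5,β=+∞]: v=5 after child 1 ≤ α → α-cutoff, skip 3
B [α=-∞,β=+∞]: v=20
G [α=-∞,β=20]: v=2
H [α=2,β=20]: v=4
F [α=-∞,β=20]: v=16
J [α=-∞,β=16]: v=4
K [α=4,β=16]: v=10
L [α=10,β=16]: v=10 after child 1 ≤ α → α-cutoff, skip 1
I [α=-∞,β=16]: v=10
N [α=-∞,β=10]: v=7
M [α=-∞,β=10]: v=14 after child 2 ≥ β → β-cutoff, skip 2
Root [α=-∞,β=+∞]: v=10
Leaves evaluated: 25 of 31.

25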